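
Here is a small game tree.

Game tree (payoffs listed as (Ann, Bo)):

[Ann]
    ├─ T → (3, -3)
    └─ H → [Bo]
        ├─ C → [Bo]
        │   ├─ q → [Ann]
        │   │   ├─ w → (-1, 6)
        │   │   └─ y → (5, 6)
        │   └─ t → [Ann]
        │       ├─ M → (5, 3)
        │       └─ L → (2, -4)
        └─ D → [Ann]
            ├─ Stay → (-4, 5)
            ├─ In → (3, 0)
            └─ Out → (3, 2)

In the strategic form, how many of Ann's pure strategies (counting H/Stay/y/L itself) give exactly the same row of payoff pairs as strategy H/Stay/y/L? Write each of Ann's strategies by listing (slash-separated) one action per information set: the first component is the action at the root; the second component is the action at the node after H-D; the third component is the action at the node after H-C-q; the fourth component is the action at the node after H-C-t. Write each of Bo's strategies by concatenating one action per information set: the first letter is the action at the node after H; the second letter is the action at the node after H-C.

1

Row for H/Stay/y/L (columns Cq, Ct, Dq, Dt): (5,6) (2,-4) (-4,5) (-4,5).
Every one of Ann's information sets is on the play path for some reply by Bo when Ann follows H/Stay/y/L.
Changing the action at any of them therefore changes at least one column, so only H/Stay/y/L itself gives this row.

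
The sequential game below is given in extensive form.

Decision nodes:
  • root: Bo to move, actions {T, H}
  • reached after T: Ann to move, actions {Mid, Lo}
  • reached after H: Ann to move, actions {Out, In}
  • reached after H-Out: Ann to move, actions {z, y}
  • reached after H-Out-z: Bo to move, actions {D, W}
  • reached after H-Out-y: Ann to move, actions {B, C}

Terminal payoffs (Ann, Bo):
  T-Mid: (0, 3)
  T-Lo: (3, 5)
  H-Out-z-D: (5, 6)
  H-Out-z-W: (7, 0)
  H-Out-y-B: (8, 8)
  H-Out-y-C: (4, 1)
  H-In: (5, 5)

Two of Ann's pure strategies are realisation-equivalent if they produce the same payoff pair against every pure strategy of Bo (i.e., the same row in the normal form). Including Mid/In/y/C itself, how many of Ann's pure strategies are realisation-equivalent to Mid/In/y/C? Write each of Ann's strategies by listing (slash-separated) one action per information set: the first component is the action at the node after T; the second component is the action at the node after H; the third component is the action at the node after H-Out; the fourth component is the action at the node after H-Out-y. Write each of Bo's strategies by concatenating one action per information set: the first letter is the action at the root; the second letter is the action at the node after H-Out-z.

4

Row for Mid/In/y/C (columns TD, TW, HD, HW): (0,3) (0,3) (5,5) (5,5).
Under Mid/In/y/C, Ann's choice at the node after H-Out and at the node after H-Out-y can never be reached regardless of what Bo does, so varying those choices leaves every outcome unchanged.
Holding the reachable choices fixed and varying the unreachable ones freely already gives 2 × 2 = 4 equivalent strategies.
No other strategy reproduces this row, so those 4 are the full class: Mid/In/z/B, Mid/In/z/C, Mid/In/y/B, Mid/In/y/C.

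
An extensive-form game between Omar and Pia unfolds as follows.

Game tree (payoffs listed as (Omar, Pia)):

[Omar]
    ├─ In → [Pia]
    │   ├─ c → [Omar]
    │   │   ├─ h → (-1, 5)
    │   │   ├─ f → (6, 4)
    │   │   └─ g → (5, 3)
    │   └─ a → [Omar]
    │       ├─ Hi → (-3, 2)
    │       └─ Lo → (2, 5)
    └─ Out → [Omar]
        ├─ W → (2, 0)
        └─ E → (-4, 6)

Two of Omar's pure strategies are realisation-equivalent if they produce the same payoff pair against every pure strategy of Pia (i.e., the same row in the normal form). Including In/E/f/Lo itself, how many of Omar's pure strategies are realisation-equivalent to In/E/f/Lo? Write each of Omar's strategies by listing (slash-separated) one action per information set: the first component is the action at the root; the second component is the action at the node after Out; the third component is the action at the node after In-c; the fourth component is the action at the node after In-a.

Row for In/E/f/Lo (columns c, a): (6,4) (2,5).
Under In/E/f/Lo, Omar's choice at the node after Out can never be reached regardless of what Pia does, so varying those choices leaves every outcome unchanged.
Holding the reachable choices fixed and varying the unreachable one freely already gives 2 equivalent strategies.
No other strategy reproduces this row, so those 2 are the full class: In/W/f/Lo, In/E/f/Lo.

2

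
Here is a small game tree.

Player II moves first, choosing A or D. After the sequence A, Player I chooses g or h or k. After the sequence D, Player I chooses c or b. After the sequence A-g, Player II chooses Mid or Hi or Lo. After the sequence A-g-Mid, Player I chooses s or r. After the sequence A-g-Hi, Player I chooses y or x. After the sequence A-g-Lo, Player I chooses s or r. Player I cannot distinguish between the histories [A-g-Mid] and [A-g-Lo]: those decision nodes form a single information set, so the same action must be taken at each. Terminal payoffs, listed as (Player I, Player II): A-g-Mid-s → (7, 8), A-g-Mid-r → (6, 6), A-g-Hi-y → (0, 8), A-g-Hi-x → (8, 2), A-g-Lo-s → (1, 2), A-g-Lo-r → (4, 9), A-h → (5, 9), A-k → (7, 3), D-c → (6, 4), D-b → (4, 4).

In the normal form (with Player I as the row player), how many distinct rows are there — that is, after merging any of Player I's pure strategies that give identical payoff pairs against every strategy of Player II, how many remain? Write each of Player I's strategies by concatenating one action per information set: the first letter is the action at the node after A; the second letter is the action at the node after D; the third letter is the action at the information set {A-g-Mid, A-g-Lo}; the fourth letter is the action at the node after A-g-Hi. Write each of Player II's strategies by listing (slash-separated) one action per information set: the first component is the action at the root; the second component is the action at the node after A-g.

Player I has 24 pure strategies: gcsy, gcsx, gcry, gcrx, gbsy, gbsx, gbry, gbrx, hcsy, hcsx, hcry, hcrx, hbsy, hbsx, hbry, hbrx, kcsy, kcsx, kcry, kcrx, kbsy, kbsx, kbry, kbrx. Columns: A/Mid, A/Hi, A/Lo, D/Mid, D/Hi, D/Lo.
{gcsy} → row (7,8) (0,8) (1,2) (6,4) (6,4) (6,4)
{gcsx} → row (7,8) (8,2) (1,2) (6,4) (6,4) (6,4)
{gcry} → row (6,6) (0,8) (4,9) (6,4) (6,4) (6,4)
{gcrx} → row (6,6) (8,2) (4,9) (6,4) (6,4) (6,4)
{gbsy} → row (7,8) (0,8) (1,2) (4,4) (4,4) (4,4)
{gbsx} → row (7,8) (8,2) (1,2) (4,4) (4,4) (4,4)
{gbry} → row (6,6) (0,8) (4,9) (4,4) (4,4) (4,4)
{gbrx} → row (6,6) (8,2) (4,9) (4,4) (4,4) (4,4)
{hcsy, hcsx, hcry, hcrx} → row (5,9) (5,9) (5,9) (6,4) (6,4) (6,4)
{hbsy, hbsx, hbry, hbrx} → row (5,9) (5,9) (5,9) (4,4) (4,4) (4,4)
{kcsy, kcsx, kcry, kcrx} → row (7,3) (7,3) (7,3) (6,4) (6,4) (6,4)
{kbsy, kbsx, kbry, kbrx} → row (7,3) (7,3) (7,3) (4,4) (4,4) (4,4)
That's 12 distinct rows out of 24 strategies.

12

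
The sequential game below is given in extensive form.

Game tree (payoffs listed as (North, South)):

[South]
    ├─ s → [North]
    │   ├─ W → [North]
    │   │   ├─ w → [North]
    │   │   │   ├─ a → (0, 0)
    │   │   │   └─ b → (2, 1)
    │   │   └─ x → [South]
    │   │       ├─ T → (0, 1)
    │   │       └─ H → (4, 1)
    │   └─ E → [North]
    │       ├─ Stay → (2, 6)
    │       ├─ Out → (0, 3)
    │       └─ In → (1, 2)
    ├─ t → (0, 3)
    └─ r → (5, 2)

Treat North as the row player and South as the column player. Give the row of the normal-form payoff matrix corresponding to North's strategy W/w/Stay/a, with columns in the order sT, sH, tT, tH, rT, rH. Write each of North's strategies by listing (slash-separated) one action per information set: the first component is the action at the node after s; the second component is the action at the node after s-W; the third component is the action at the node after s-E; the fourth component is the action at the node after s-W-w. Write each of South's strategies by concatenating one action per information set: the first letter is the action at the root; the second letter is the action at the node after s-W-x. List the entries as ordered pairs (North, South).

(0,0) (0,0) (0,3) (0,3) (5,2) (5,2)

vs sT: South plays s → North plays W at [s] → North plays w at [s-W] → North plays a at [s-W-w] → (0, 0)
vs sH: South plays s → North plays W at [s] → North plays w at [s-W] → North plays a at [s-W-w] → (0, 0)
vs tT: South plays t → (0, 3)
vs tH: South plays t → (0, 3)
vs rT: South plays r → (5, 2)
vs rH: South plays r → (5, 2)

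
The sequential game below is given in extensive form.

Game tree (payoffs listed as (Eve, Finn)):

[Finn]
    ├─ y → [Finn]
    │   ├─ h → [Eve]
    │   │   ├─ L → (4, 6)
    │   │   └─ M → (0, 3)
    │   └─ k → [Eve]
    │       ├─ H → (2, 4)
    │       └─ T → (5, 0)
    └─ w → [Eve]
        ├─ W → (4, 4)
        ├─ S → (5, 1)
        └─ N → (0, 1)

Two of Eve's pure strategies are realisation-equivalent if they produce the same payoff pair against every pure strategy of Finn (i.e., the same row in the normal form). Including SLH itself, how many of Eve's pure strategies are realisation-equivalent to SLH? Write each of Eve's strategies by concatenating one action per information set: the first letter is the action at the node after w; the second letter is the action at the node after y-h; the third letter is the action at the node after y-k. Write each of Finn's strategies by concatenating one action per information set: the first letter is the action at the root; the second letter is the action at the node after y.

Row for SLH (columns yh, yk, wh, wk): (4,6) (2,4) (5,1) (5,1).
Every one of Eve's information sets is on the play path for some reply by Finn when Eve follows SLH.
Changing the action at any of them therefore changes at least one column, so only SLH itself gives this row.

1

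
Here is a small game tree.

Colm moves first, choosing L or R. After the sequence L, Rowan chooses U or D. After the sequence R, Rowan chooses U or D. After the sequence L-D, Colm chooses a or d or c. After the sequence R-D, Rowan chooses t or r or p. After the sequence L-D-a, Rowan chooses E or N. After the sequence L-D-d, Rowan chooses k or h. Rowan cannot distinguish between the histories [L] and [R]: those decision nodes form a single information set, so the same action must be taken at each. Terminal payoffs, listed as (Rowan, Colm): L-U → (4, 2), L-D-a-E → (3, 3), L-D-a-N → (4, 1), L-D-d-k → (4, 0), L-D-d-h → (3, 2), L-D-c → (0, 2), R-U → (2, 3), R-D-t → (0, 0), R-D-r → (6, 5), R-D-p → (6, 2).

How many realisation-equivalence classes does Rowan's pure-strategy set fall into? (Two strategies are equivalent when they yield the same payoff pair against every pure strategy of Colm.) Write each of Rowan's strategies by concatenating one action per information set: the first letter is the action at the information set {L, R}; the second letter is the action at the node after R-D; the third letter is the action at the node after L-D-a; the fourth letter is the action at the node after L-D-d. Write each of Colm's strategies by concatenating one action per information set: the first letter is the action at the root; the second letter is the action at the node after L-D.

13

Rowan has 24 pure strategies: UtEk, UtEh, UtNk, UtNh, UrEk, UrEh, UrNk, UrNh, UpEk, UpEh, UpNk, UpNh, DtEk, DtEh, DtNk, DtNh, DrEk, DrEh, DrNk, DrNh, DpEk, DpEh, DpNk, DpNh. Columns: La, Ld, Lc, Ra, Rd, Rc.
{UtEk, UtEh, UtNk, UtNh, UrEk, UrEh, UrNk, UrNh, UpEk, UpEh, UpNk, UpNh} → row (4,2) (4,2) (4,2) (2,3) (2,3) (2,3)
{DtEk} → row (3,3) (4,0) (0,2) (0,0) (0,0) (0,0)
{DtEh} → row (3,3) (3,2) (0,2) (0,0) (0,0) (0,0)
{DtNk} → row (4,1) (4,0) (0,2) (0,0) (0,0) (0,0)
{DtNh} → row (4,1) (3,2) (0,2) (0,0) (0,0) (0,0)
{DrEk} → row (3,3) (4,0) (0,2) (6,5) (6,5) (6,5)
{DrEh} → row (3,3) (3,2) (0,2) (6,5) (6,5) (6,5)
{DrNk} → row (4,1) (4,0) (0,2) (6,5) (6,5) (6,5)
{DrNh} → row (4,1) (3,2) (0,2) (6,5) (6,5) (6,5)
{DpEk} → row (3,3) (4,0) (0,2) (6,2) (6,2) (6,2)
{DpEh} → row (3,3) (3,2) (0,2) (6,2) (6,2) (6,2)
{DpNk} → row (4,1) (4,0) (0,2) (6,2) (6,2) (6,2)
{DpNh} → row (4,1) (3,2) (0,2) (6,2) (6,2) (6,2)
That's 13 distinct rows out of 24 strategies.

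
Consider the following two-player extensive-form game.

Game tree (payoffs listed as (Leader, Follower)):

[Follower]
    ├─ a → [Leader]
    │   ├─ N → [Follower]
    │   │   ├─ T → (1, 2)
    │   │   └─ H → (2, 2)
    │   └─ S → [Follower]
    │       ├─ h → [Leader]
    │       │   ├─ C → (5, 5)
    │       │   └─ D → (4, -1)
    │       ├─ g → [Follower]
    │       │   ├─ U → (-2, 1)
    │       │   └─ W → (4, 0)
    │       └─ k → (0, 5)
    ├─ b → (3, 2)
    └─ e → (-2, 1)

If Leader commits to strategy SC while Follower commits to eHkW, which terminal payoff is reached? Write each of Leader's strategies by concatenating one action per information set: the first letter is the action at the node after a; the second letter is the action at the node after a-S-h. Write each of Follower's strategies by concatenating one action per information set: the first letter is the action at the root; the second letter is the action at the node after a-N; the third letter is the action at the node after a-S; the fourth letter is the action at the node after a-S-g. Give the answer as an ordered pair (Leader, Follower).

Trace the play path from the root:
  Follower plays e
→ terminal payoff (-2, 1).
(Leader's choice at the node after a is never reached on this path, so it doesn't affect the outcome.)

(-2, 1)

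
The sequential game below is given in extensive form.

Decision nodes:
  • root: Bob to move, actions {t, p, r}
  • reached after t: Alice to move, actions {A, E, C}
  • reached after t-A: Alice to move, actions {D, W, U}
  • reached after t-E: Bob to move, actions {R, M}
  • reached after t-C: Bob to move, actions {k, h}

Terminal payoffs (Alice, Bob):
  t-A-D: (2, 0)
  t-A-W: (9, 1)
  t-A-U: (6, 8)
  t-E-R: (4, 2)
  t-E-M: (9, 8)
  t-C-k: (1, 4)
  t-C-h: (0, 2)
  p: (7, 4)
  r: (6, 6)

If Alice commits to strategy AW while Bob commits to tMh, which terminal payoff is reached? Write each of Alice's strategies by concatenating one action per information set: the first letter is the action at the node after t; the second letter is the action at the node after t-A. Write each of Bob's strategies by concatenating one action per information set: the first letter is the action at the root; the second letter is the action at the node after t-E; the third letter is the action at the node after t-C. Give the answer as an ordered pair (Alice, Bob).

(9, 1)

Trace the play path from the root:
  Bob plays t
  Alice plays A at [t]
  Alice plays W at [t-A]
→ terminal payoff (9, 1).
(Bob's choice at the node after t-E is never reached on this path, so it doesn't affect the outcome.)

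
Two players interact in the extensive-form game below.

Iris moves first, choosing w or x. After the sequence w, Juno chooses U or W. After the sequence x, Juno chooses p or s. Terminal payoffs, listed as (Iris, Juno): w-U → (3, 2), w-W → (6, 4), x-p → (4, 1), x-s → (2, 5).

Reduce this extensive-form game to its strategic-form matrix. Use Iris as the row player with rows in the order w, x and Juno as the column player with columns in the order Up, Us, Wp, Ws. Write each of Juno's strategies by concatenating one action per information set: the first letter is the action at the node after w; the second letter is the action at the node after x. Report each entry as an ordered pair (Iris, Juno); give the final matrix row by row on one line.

           Up       Us       Wp       Ws
   w    (3,2)    (3,2)    (6,4)    (6,4)
   x    (4,1)    (2,5)    (4,1)    (2,5)

w: (3,2) (3,2) (6,4) (6,4) | x: (4,1) (2,5) (4,1) (2,5)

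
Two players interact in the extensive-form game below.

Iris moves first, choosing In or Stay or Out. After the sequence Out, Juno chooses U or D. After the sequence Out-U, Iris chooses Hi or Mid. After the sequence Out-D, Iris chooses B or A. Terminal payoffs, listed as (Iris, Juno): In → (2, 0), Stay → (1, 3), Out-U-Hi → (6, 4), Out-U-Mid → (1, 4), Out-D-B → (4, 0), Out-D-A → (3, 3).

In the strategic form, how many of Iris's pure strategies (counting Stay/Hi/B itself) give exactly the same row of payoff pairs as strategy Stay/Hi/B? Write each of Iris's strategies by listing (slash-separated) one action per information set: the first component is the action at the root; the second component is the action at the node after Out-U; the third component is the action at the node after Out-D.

4

Row for Stay/Hi/B (columns U, D): (1,3) (1,3).
Under Stay/Hi/B, Iris's choice at the node after Out-U and at the node after Out-D can never be reached regardless of what Juno does, so varying those choices leaves every outcome unchanged.
Holding the reachable choices fixed and varying the unreachable ones freely already gives 2 × 2 = 4 equivalent strategies.
No other strategy reproduces this row, so those 4 are the full class: Stay/Hi/B, Stay/Hi/A, Stay/Mid/B, Stay/Mid/A.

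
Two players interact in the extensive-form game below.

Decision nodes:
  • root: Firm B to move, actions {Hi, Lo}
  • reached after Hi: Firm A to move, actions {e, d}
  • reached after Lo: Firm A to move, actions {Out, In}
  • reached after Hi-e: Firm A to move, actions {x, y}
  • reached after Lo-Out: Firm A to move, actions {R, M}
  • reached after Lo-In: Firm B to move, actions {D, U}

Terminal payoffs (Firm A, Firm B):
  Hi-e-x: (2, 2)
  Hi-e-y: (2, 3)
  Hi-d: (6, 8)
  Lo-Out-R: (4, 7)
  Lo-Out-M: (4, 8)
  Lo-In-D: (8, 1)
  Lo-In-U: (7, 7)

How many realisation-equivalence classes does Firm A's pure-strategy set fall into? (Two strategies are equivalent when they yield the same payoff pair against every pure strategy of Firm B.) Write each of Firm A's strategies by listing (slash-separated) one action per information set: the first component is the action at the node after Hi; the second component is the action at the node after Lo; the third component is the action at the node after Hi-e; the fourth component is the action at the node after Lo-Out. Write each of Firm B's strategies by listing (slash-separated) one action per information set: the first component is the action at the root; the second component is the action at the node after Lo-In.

Firm A has 16 pure strategies: e/Out/x/R, e/Out/x/M, e/Out/y/R, e/Out/y/M, e/In/x/R, e/In/x/M, e/In/y/R, e/In/y/M, d/Out/x/R, d/Out/x/M, d/Out/y/R, d/Out/y/M, d/In/x/R, d/In/x/M, d/In/y/R, d/In/y/M. Columns: Hi/D, Hi/U, Lo/D, Lo/U.
{e/Out/x/R} → row (2,2) (2,2) (4,7) (4,7)
{e/Out/x/M} → row (2,2) (2,2) (4,8) (4,8)
{e/Out/y/R} → row (2,3) (2,3) (4,7) (4,7)
{e/Out/y/M} → row (2,3) (2,3) (4,8) (4,8)
{e/In/x/R, e/In/x/M} → row (2,2) (2,2) (8,1) (7,7)
{e/In/y/R, e/In/y/M} → row (2,3) (2,3) (8,1) (7,7)
{d/Out/x/R, d/Out/y/R} → row (6,8) (6,8) (4,7) (4,7)
{d/Out/x/M, d/Out/y/M} → row (6,8) (6,8) (4,8) (4,8)
{d/In/x/R, d/In/x/M, d/In/y/R, d/In/y/M} → row (6,8) (6,8) (8,1) (7,7)
That's 9 distinct rows out of 16 strategies.

9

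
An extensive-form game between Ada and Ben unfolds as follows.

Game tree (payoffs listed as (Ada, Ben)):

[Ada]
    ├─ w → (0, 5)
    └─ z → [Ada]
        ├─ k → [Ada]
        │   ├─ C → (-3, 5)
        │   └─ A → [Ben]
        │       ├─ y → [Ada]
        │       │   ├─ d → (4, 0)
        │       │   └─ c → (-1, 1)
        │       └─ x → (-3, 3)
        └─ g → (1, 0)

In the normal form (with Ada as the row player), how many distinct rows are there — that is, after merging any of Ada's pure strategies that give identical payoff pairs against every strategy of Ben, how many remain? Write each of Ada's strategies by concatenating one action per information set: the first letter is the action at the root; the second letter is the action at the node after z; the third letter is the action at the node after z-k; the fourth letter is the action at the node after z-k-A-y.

Ada has 16 pure strategies: wkCd, wkCc, wkAd, wkAc, wgCd, wgCc, wgAd, wgAc, zkCd, zkCc, zkAd, zkAc, zgCd, zgCc, zgAd, zgAc. Columns: y, x.
{wkCd, wkCc, wkAd, wkAc, wgCd, wgCc, wgAd, wgAc} → row (0,5) (0,5)
{zkCd, zkCc} → row (-3,5) (-3,5)
{zkAd} → row (4,0) (-3,3)
{zkAc} → row (-1,1) (-3,3)
{zgCd, zgCc, zgAd, zgAc} → row (1,0) (1,0)
That's 5 distinct rows out of 16 strategies.

5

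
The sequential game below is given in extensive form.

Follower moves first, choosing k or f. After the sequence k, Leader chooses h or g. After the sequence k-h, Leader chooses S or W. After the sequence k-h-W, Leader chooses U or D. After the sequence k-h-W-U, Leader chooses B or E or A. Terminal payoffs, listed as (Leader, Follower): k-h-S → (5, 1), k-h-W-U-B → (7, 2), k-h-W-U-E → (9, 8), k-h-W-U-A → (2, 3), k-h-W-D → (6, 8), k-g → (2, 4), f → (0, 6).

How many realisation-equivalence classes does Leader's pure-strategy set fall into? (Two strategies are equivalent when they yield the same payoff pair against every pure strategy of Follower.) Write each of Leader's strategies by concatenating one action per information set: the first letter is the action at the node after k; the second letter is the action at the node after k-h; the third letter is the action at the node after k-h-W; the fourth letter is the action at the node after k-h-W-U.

Leader has 24 pure strategies: hSUB, hSUE, hSUA, hSDB, hSDE, hSDA, hWUB, hWUE, hWUA, hWDB, hWDE, hWDA, gSUB, gSUE, gSUA, gSDB, gSDE, gSDA, gWUB, gWUE, gWUA, gWDB, gWDE, gWDA. Columns: k, f.
{hSUB, hSUE, hSUA, hSDB, hSDE, hSDA} → row (5,1) (0,6)
{hWUB} → row (7,2) (0,6)
{hWUE} → row (9,8) (0,6)
{hWUA} → row (2,3) (0,6)
{hWDB, hWDE, hWDA} → row (6,8) (0,6)
{gSUB, gSUE, gSUA, gSDB, gSDE, gSDA, gWUB, gWUE, gWUA, gWDB, gWDE, gWDA} → row (2,4) (0,6)
That's 6 distinct rows out of 24 strategies.

6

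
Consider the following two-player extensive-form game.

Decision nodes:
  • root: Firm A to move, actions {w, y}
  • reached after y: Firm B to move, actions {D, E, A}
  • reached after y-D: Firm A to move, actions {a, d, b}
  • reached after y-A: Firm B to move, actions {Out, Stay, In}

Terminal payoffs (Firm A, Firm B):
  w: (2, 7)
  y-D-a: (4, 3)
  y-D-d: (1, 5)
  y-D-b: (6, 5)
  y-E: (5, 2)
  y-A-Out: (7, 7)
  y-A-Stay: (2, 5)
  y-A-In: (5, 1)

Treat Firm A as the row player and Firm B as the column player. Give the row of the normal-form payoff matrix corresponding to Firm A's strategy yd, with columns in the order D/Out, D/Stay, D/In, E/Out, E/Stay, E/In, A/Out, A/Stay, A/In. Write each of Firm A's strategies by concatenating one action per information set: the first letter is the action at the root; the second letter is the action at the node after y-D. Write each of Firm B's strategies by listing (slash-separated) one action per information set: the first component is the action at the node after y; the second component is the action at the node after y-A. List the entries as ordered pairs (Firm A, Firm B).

vs D/Out: Firm A plays y → Firm B plays D at [y] → Firm A plays d at [y-D] → (1, 5)
vs D/Stay: Firm A plays y → Firm B plays D at [y] → Firm A plays d at [y-D] → (1, 5)
vs D/In: Firm A plays y → Firm B plays D at [y] → Firm A plays d at [y-D] → (1, 5)
vs E/Out: Firm A plays y → Firm B plays E at [y] → (5, 2)
vs E/Stay: Firm A plays y → Firm B plays E at [y] → (5, 2)
vs E/In: Firm A plays y → Firm B plays E at [y] → (5, 2)
vs A/Out: Firm A plays y → Firm B plays A at [y] → Firm B plays Out at [y-A] → (7, 7)
vs A/Stay: Firm A plays y → Firm B plays A at [y] → Firm B plays Stay at [y-A] → (2, 5)
vs A/In: Firm A plays y → Firm B plays A at [y] → Firm B plays In at [y-A] → (5, 1)

(1,5) (1,5) (1,5) (5,2) (5,2) (5,2) (7,7) (2,5) (5,1)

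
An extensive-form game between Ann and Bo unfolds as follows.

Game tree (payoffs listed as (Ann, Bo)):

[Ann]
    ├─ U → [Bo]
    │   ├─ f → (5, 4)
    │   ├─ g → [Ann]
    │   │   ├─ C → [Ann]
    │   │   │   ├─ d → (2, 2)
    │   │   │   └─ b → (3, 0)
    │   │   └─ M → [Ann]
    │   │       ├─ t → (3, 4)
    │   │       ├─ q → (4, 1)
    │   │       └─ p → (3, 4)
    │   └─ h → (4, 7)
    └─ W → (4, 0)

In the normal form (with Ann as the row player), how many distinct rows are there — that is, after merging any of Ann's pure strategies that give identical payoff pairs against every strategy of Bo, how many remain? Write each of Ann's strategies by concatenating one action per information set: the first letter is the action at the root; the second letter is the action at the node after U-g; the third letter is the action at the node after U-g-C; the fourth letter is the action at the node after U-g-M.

Ann has 24 pure strategies: UCdt, UCdq, UCdp, UCbt, UCbq, UCbp, UMdt, UMdq, UMdp, UMbt, UMbq, UMbp, WCdt, WCdq, WCdp, WCbt, WCbq, WCbp, WMdt, WMdq, WMdp, WMbt, WMbq, WMbp. Columns: f, g, h.
{UCdt, UCdq, UCdp} → row (5,4) (2,2) (4,7)
{UCbt, UCbq, UCbp} → row (5,4) (3,0) (4,7)
{UMdt, UMdp, UMbt, UMbp} → row (5,4) (3,4) (4,7)
{UMdq, UMbq} → row (5,4) (4,1) (4,7)
{WCdt, WCdq, WCdp, WCbt, WCbq, WCbp, WMdt, WMdq, WMdp, WMbt, WMbq, WMbp} → row (4,0) (4,0) (4,0)
That's 5 distinct rows out of 24 strategies.

5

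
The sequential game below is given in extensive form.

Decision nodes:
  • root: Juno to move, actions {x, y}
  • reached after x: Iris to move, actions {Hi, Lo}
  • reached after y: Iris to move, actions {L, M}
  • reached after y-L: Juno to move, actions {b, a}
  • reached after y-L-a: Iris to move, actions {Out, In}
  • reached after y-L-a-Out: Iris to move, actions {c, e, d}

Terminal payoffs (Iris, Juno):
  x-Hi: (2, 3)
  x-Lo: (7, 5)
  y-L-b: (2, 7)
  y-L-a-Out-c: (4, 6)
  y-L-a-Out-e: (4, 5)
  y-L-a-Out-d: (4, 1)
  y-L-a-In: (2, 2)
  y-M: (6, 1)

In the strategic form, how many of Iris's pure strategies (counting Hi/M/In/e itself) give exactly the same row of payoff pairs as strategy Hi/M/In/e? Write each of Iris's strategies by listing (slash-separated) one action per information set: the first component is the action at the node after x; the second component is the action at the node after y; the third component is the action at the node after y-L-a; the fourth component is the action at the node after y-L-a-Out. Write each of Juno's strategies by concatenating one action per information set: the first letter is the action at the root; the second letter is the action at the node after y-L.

6

Row for Hi/M/In/e (columns xb, xa, yb, ya): (2,3) (2,3) (6,1) (6,1).
Under Hi/M/In/e, Iris's choice at the node after y-L-a and at the node after y-L-a-Out can never be reached regardless of what Juno does, so varying those choices leaves every outcome unchanged.
Holding the reachable choices fixed and varying the unreachable ones freely already gives 2 × 3 = 6 equivalent strategies.
No other strategy reproduces this row, so those 6 are the full class: Hi/M/Out/c, Hi/M/Out/e, Hi/M/Out/d, Hi/M/In/c, Hi/M/In/e, Hi/M/In/d.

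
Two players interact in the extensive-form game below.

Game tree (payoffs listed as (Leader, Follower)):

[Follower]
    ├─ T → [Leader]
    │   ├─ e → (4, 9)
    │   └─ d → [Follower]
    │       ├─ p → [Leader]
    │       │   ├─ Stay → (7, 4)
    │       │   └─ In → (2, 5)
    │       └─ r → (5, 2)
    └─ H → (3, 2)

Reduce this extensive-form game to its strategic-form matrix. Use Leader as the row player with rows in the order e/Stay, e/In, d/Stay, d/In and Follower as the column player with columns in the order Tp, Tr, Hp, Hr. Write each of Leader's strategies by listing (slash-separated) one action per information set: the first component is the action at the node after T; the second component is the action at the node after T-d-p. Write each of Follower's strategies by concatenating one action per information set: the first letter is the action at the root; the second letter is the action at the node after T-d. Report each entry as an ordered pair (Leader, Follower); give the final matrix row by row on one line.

             Tp       Tr       Hp       Hr
e/Stay    (4,9)    (4,9)    (3,2)    (3,2)
  e/In    (4,9)    (4,9)    (3,2)    (3,2)
d/Stay    (7,4)    (5,2)    (3,2)    (3,2)
  d/In    (2,5)    (5,2)    (3,2)    (3,2)

e/Stay: (4,9) (4,9) (3,2) (3,2) | e/In: (4,9) (4,9) (3,2) (3,2) | d/Stay: (7,4) (5,2) (3,2) (3,2) | d/In: (2,5) (5,2) (3,2) (3,2)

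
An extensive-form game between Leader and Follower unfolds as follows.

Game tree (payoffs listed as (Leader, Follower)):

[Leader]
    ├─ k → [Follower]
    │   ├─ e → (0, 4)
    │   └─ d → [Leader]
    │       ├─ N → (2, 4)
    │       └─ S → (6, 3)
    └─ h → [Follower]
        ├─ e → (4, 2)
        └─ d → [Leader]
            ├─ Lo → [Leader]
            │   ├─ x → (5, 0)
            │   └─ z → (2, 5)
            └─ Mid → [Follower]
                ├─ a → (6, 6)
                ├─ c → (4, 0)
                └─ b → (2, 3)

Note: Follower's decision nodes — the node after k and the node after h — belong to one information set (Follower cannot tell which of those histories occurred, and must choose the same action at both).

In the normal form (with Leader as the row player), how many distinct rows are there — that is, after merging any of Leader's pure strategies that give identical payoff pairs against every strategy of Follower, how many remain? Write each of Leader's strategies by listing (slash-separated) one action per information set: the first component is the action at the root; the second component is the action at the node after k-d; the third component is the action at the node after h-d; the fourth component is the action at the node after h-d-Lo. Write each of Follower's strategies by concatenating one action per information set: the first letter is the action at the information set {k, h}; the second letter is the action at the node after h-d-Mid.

5

Leader has 16 pure strategies: k/N/Lo/x, k/N/Lo/z, k/N/Mid/x, k/N/Mid/z, k/S/Lo/x, k/S/Lo/z, k/S/Mid/x, k/S/Mid/z, h/N/Lo/x, h/N/Lo/z, h/N/Mid/x, h/N/Mid/z, h/S/Lo/x, h/S/Lo/z, h/S/Mid/x, h/S/Mid/z. Columns: ea, ec, eb, da, dc, db.
{k/N/Lo/x, k/N/Lo/z, k/N/Mid/x, k/N/Mid/z} → row (0,4) (0,4) (0,4) (2,4) (2,4) (2,4)
{k/S/Lo/x, k/S/Lo/z, k/S/Mid/x, k/S/Mid/z} → row (0,4) (0,4) (0,4) (6,3) (6,3) (6,3)
{h/N/Lo/x, h/S/Lo/x} → row (4,2) (4,2) (4,2) (5,0) (5,0) (5,0)
{h/N/Lo/z, h/S/Lo/z} → row (4,2) (4,2) (4,2) (2,5) (2,5) (2,5)
{h/N/Mid/x, h/N/Mid/z, h/S/Mid/x, h/S/Mid/z} → row (4,2) (4,2) (4,2) (6,6) (4,0) (2,3)
That's 5 distinct rows out of 16 strategies.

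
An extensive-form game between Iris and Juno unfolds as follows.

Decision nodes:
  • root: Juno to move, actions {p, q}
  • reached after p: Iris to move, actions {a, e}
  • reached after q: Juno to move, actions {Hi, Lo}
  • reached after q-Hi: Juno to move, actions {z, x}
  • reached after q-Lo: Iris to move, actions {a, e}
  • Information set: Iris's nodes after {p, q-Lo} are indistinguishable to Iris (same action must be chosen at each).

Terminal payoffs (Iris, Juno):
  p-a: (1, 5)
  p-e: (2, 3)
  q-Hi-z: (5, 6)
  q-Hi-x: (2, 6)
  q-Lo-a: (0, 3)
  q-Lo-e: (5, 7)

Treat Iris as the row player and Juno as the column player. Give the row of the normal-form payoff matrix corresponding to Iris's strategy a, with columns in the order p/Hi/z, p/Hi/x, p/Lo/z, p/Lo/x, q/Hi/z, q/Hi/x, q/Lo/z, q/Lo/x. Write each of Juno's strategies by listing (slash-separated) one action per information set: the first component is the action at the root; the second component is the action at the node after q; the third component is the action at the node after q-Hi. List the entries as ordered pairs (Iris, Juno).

(1,5) (1,5) (1,5) (1,5) (5,6) (2,6) (0,3) (0,3)

vs p/Hi/z: Juno plays p → Iris plays a at [p] → (1, 5)
vs p/Hi/x: Juno plays p → Iris plays a at [p] → (1, 5)
vs p/Lo/z: Juno plays p → Iris plays a at [p] → (1, 5)
vs p/Lo/x: Juno plays p → Iris plays a at [p] → (1, 5)
vs q/Hi/z: Juno plays q → Juno plays Hi at [q] → Juno plays z at [q-Hi] → (5, 6)
vs q/Hi/x: Juno plays q → Juno plays Hi at [q] → Juno plays x at [q-Hi] → (2, 6)
vs q/Lo/z: Juno plays q → Juno plays Lo at [q] → Iris plays a at [q-Lo] → (0, 3)
vs q/Lo/x: Juno plays q → Juno plays Lo at [q] → Iris plays a at [q-Lo] → (0, 3)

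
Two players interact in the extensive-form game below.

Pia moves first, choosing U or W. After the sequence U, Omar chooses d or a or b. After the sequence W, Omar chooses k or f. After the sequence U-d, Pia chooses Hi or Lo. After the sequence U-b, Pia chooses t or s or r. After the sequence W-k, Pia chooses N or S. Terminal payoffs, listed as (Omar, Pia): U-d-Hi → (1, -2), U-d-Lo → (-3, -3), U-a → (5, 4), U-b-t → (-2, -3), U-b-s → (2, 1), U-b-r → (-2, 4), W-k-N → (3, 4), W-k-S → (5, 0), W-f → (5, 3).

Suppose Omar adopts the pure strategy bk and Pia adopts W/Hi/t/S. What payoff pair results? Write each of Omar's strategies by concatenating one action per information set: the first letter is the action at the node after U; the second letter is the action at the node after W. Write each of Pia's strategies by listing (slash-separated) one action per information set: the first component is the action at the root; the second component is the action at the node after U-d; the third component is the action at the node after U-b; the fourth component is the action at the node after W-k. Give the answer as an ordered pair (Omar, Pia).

(5, 0)

Trace the play path from the root:
  Pia plays W
  Omar plays k at [W]
  Pia plays S at [W-k]
→ terminal payoff (5, 0).
(Omar's choice at the node after U is never reached on this path, so it doesn't affect the outcome.)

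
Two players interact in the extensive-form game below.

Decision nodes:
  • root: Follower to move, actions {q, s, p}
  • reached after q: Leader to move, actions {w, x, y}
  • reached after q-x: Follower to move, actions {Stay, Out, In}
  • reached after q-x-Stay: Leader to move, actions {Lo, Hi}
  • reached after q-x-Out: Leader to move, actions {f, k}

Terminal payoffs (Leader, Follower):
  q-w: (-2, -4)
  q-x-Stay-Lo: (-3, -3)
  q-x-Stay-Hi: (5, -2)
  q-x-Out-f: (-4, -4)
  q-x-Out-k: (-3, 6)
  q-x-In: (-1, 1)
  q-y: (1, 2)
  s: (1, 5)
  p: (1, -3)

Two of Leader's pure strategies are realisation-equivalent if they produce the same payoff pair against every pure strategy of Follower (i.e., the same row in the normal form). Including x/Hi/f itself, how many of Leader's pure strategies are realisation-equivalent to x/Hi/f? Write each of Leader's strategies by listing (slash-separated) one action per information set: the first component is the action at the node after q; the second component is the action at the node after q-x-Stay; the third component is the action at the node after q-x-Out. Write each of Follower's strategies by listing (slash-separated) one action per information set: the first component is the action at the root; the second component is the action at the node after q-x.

Row for x/Hi/f (columns q/Stay, q/Out, q/In, s/Stay, s/Out, s/In, p/Stay, p/Out, p/In): (5,-2) (-4,-4) (-1,1) (1,5) (1,5) (1,5) (1,-3) (1,-3) (1,-3).
Every one of Leader's information sets is on the play path for some reply by Follower when Leader follows x/Hi/f.
Changing the action at any of them therefore changes at least one column, so only x/Hi/f itself gives this row.

1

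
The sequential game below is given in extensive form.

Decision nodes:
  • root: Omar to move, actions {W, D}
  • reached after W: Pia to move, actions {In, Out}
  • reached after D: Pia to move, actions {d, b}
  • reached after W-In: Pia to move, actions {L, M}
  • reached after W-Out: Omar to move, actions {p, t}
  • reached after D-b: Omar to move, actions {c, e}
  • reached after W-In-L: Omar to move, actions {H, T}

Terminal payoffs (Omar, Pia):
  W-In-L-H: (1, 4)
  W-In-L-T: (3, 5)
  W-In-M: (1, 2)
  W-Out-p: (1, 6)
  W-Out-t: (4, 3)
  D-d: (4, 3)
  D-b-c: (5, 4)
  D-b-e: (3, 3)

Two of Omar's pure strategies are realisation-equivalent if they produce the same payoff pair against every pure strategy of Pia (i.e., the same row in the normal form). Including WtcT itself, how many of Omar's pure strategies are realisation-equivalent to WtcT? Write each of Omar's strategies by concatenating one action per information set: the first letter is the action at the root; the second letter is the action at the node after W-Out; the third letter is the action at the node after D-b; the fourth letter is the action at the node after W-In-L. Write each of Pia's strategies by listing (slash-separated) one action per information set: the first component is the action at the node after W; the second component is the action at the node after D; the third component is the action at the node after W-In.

Row for WtcT (columns In/d/L, In/d/M, In/b/L, In/b/M, Out/d/L, Out/d/M, Out/b/L, Out/b/M): (3,5) (1,2) (3,5) (1,2) (4,3) (4,3) (4,3) (4,3).
Under WtcT, Omar's choice at the node after D-b can never be reached regardless of what Pia does, so varying those choices leaves every outcome unchanged.
Holding the reachable choices fixed and varying the unreachable one freely already gives 2 equivalent strategies.
No other strategy reproduces this row, so those 2 are the full class: WtcT, WteT.

2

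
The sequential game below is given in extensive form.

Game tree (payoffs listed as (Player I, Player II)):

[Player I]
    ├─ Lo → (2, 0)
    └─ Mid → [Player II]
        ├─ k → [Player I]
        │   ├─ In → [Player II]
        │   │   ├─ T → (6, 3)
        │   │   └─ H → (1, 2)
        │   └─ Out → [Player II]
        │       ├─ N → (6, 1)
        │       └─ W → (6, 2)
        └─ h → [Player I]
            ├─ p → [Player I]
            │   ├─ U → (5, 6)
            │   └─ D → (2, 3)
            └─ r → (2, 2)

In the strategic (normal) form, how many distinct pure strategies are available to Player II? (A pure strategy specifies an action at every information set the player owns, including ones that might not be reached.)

Player II owns the node after Mid with actions {k, h} — two choices.
Player II owns the node after Mid-k-In with actions {T, H} — two choices.
Player II owns the node after Mid-k-Out with actions {N, W} — two choices.
A pure strategy fixes one action at each information set independently, so the count is the product 2 × 2 × 2 = 8.

8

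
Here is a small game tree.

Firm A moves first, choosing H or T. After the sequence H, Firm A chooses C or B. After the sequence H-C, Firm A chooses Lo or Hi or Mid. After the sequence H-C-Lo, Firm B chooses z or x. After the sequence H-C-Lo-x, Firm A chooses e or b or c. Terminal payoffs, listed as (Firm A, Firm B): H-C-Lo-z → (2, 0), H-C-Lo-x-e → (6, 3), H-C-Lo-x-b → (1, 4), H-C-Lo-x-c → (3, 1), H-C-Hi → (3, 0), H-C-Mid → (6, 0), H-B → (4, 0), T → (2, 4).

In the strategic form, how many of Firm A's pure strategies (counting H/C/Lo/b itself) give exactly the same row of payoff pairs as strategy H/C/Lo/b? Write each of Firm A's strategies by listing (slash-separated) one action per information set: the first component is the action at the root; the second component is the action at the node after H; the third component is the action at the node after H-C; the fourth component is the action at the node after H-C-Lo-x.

Row for H/C/Lo/b (columns z, x): (2,0) (1,4).
Every one of Firm A's information sets is on the play path for some reply by Firm B when Firm A follows H/C/Lo/b.
Changing the action at any of them therefore changes at least one column, so only H/C/Lo/b itself gives this row.

1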